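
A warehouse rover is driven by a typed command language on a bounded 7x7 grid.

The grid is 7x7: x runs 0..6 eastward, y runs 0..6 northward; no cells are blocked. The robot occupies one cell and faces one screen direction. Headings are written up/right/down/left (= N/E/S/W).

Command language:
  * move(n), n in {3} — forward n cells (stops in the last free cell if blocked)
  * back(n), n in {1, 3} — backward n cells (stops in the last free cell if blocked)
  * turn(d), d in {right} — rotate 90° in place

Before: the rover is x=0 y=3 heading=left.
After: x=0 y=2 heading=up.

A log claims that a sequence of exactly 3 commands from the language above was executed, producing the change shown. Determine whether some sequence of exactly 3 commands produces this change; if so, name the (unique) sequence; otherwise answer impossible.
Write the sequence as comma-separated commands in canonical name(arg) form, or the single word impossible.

key: running back(1) before move(3) would end elsewhere — order is forced
from: x=0 y=3 heading=left
step 1 (move(3)): x=0 y=3 heading=left
step 2 (turn(right)): x=0 y=3 heading=up
step 3 (back(1)): x=0 y=2 heading=up
no other 3-command option fits: unique.

move(3), turn(right), back(1)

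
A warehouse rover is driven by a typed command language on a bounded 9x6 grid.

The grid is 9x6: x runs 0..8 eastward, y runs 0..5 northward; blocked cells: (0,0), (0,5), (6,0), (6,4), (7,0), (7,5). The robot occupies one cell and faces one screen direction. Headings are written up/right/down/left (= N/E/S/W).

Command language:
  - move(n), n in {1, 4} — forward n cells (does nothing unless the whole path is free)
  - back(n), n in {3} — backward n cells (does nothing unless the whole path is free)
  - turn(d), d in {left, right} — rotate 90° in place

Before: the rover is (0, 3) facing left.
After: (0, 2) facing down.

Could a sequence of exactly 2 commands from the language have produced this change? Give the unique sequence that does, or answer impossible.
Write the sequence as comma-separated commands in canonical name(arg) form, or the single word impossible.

key: cell and facing (now S) both changed — the 2 commands mix motion and turning
initial: (0, 3) facing left
t=1 turn(left) ⇒ (0, 3) facing down
t=2 move(1) ⇒ (0, 2) facing down
no rival 2-sequence matches.

turn(left), move(1)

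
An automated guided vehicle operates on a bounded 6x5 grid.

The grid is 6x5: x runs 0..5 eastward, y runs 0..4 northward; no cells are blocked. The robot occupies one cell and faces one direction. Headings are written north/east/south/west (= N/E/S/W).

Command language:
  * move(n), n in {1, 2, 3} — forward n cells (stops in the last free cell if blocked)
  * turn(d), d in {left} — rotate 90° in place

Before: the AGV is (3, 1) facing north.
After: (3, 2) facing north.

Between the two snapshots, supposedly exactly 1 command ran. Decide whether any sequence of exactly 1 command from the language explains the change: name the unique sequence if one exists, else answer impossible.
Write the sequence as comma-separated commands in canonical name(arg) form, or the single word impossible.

key: still facing N — the one step turns nothing
initial: (3, 1) facing north
1. move(1) → (3, 2) facing north
uniquely the one of 4 1-step routes that fits.

move(1)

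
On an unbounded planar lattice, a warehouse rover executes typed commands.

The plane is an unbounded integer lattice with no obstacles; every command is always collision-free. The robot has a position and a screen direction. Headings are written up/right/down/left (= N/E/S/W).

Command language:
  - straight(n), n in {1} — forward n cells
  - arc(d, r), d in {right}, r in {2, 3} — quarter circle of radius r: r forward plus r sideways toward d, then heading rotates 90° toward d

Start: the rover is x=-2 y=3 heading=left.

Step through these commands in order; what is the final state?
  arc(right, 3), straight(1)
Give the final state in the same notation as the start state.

x=-5 y=7 heading=up

start: x=-2 y=3 heading=left
t=1 arc(right, 3) ⇒ x=-5 y=6 heading=up
t=2 straight(1) ⇒ x=-5 y=7 heading=up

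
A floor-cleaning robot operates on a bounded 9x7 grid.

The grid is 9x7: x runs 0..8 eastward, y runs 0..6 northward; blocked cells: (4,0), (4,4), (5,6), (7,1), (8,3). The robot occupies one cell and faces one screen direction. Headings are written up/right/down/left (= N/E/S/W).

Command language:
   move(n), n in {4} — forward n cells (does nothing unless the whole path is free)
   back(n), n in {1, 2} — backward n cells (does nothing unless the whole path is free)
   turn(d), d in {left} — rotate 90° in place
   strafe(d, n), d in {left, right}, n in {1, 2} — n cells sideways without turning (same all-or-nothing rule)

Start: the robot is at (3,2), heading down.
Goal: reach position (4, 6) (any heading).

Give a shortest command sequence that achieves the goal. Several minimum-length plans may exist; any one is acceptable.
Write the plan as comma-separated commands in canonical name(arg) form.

start: at (3,2), heading down
[1] after back(2): at (3,4), heading down
[2] after back(2): at (3,6), heading down
[3] after strafe(left, 1): at (4,6), heading down
nothing shorter than 3 reaches the goal.

back(2), back(2), strafe(left, 1)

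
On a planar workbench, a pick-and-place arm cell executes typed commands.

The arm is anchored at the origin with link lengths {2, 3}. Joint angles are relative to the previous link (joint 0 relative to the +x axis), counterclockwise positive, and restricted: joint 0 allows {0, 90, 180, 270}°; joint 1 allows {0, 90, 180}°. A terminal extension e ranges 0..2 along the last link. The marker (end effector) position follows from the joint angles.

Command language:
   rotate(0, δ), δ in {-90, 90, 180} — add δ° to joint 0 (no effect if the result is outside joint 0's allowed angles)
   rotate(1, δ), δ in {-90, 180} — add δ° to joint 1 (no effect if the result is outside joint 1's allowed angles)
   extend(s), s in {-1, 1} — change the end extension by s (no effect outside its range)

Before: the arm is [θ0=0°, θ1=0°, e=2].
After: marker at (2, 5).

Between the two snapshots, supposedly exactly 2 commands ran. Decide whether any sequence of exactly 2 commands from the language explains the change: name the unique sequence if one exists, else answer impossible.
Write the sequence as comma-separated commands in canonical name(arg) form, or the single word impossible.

key: order matters: swapping rotate(1, 180) and rotate(1, -90) lands elsewhere
begin: [θ0=0°, θ1=0°, e=2]
step 1 (rotate(1, 180)): [θ0=0°, θ1=180°, e=2]
step 2 (rotate(1, -90)): [θ0=0°, θ1=90°, e=2]
uniquely the one of 49 2-step routes that fits.

rotate(1, 180), rotate(1, -90)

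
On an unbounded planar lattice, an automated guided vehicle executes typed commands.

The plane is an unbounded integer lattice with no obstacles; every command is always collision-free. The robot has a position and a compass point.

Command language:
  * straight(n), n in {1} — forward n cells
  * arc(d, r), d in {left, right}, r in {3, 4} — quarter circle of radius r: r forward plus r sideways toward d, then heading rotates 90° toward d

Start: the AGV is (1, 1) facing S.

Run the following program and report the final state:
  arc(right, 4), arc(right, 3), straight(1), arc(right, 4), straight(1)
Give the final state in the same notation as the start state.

start: (1, 1) facing S
1. arc(right, 4) → (-3, -3) facing W
2. arc(right, 3) → (-6, 0) facing N
3. straight(1) → (-6, 1) facing N
4. arc(right, 4) → (-2, 5) facing E
5. straight(1) → (-1, 5) facing E

(-1, 5) facing E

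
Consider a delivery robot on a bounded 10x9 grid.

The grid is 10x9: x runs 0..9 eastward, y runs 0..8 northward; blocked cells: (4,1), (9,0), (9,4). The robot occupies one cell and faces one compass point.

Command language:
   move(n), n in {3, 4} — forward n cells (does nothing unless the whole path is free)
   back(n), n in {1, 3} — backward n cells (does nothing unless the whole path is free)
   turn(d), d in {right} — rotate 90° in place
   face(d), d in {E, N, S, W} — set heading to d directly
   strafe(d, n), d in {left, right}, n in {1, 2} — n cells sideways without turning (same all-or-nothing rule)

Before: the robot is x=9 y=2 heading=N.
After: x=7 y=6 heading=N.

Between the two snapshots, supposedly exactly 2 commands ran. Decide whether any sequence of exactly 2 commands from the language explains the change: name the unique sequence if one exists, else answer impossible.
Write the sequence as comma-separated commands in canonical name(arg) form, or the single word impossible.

strafe(left, 2), move(4)

key: running move(4) before strafe(left, 2) would end elsewhere — order is forced
t0: x=9 y=2 heading=N
[1] after strafe(left, 2): x=7 y=2 heading=N
[2] after move(4): x=7 y=6 heading=N
uniquely the one of 169 2-step routes that fits.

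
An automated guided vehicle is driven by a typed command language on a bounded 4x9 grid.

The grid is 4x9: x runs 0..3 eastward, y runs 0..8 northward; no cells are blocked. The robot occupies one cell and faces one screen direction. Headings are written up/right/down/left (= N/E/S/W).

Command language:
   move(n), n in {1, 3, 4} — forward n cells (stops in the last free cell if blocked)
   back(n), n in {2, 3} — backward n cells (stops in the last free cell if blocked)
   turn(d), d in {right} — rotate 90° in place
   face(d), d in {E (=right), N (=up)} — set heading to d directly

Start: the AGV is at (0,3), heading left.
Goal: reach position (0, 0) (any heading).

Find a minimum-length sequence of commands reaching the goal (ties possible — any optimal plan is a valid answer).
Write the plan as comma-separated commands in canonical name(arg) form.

turn(right), back(3)

from: at (0,3), heading left
t=1 turn(right) ⇒ at (0,3), heading up
t=2 back(3) ⇒ at (0,0), heading up
nothing shorter than 2 reaches the goal.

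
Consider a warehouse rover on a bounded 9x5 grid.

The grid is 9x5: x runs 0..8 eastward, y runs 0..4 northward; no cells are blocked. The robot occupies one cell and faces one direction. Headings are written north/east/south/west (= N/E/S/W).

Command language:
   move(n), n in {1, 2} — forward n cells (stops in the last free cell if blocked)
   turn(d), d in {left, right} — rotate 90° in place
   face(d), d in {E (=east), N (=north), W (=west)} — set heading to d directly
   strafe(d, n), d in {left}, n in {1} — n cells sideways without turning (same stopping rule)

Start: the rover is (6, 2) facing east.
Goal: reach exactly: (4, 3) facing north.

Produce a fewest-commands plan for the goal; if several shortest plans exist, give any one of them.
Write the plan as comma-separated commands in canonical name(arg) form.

turn(left), move(1), strafe(left, 1), strafe(left, 1)

t0: (6, 2) facing east
step 1 (turn(left)): (6, 2) facing north
step 2 (move(1)): (6, 3) facing north
step 3 (strafe(left, 1)): (5, 3) facing north
step 4 (strafe(left, 1)): (4, 3) facing north
minimal: 4 command(s), checked below 4.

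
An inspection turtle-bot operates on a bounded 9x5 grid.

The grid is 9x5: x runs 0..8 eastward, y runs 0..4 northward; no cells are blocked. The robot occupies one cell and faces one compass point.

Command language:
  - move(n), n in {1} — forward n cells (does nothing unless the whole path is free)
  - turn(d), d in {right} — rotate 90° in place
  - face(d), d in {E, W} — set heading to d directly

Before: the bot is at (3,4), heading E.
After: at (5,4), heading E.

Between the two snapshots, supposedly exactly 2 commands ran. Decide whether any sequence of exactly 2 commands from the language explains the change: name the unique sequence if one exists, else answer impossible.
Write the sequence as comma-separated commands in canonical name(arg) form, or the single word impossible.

key: heading stays E — no command in the sequence turns
from: at (3,4), heading E
step 1 (move(1)): at (4,4), heading E
step 2 (move(1)): at (5,4), heading E
all 16 alternatives checked — unique.

move(1), move(1)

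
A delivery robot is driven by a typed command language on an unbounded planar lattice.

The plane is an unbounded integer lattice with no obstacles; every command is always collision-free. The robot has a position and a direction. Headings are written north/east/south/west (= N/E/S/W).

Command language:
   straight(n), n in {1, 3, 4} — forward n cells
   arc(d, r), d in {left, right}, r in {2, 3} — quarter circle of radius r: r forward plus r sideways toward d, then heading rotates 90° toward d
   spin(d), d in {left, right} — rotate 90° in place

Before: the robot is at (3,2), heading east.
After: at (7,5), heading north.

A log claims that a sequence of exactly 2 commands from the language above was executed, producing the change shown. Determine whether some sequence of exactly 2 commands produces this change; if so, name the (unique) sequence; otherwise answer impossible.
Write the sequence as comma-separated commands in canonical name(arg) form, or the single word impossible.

straight(1), arc(left, 3)

key: cell and facing (now N) both changed — the 2 commands mix motion and turning
start: at (3,2), heading east
t=1 straight(1) ⇒ at (4,2), heading east
t=2 arc(left, 3) ⇒ at (7,5), heading north
no other 2-command option fits: unique.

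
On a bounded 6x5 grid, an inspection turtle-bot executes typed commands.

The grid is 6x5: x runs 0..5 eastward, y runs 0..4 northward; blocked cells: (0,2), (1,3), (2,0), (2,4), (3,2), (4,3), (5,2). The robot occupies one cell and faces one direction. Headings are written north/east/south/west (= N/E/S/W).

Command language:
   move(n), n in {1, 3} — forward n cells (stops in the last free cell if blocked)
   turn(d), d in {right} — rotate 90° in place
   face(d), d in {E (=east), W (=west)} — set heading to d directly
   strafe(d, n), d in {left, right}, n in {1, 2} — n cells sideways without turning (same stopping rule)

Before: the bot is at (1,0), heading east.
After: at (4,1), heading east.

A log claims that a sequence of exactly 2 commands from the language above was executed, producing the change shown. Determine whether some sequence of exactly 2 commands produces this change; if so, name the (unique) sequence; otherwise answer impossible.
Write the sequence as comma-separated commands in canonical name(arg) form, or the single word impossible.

strafe(left, 1), move(3)

key: order matters: swapping strafe(left, 1) and move(3) lands elsewhere
start: at (1,0), heading east
step 1 (strafe(left, 1)): at (1,1), heading east
step 2 (move(3)): at (4,1), heading east
no other 2-command option fits: unique.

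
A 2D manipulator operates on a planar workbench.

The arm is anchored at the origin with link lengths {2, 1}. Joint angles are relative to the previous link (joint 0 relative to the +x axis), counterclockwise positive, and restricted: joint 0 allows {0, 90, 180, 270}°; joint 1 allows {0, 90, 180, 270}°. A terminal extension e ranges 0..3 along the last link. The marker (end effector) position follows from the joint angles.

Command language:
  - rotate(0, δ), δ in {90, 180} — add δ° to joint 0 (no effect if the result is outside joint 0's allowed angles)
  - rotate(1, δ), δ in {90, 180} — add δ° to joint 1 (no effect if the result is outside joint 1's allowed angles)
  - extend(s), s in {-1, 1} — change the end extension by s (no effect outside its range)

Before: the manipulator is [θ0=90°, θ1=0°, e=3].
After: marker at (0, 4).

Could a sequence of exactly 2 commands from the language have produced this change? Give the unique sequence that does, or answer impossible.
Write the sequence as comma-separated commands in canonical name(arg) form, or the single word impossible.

t0: [θ0=90°, θ1=0°, e=3]
[1] after extend(-1): [θ0=90°, θ1=0°, e=2]
[2] after extend(-1): [θ0=90°, θ1=0°, e=1]
no rival 2-sequence matches.

extend(-1), extend(-1)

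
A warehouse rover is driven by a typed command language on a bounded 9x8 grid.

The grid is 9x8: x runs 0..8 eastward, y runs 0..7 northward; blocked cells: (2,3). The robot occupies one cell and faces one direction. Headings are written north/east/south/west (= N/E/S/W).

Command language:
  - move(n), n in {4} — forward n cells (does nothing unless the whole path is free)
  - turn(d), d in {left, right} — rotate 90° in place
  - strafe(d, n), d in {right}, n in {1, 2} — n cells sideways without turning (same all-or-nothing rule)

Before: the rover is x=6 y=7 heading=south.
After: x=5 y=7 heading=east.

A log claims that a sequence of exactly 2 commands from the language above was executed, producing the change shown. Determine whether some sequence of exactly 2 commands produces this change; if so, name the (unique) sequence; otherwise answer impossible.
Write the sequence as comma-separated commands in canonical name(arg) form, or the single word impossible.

strafe(right, 1), turn(left)

key: order matters: swapping strafe(right, 1) and turn(left) lands elsewhere
initial: x=6 y=7 heading=south
1. strafe(right, 1) → x=5 y=7 heading=south
2. turn(left) → x=5 y=7 heading=east
no rival 2-sequence matches.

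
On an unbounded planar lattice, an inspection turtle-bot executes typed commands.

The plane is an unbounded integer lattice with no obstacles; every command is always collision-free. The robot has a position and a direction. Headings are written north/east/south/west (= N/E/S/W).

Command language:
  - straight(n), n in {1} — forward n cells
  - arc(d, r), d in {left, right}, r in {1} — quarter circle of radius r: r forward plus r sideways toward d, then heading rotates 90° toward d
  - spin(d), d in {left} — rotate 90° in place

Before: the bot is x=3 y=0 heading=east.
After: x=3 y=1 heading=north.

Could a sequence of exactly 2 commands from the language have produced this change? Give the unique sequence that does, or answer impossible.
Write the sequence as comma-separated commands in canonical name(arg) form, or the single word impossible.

spin(left), straight(1)

key: position moved to (3,1) AND the heading swung to N — translation plus rotation needed
begin: x=3 y=0 heading=east
t=1 spin(left) ⇒ x=3 y=0 heading=north
t=2 straight(1) ⇒ x=3 y=1 heading=north
all 16 alternatives checked — unique.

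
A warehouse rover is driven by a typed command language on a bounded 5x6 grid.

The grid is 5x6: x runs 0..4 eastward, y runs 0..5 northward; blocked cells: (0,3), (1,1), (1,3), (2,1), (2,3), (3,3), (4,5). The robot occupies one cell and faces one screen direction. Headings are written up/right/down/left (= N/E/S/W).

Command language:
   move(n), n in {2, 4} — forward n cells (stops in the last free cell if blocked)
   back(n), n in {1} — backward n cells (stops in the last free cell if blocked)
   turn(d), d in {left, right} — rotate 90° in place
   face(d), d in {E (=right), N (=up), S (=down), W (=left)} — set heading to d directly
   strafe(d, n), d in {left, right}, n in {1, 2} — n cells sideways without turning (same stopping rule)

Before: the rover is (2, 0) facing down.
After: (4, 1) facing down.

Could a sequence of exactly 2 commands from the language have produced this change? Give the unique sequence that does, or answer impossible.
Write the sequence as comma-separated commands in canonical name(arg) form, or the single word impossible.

key: still facing S at the end — nothing in the sequence rotates
from: (2, 0) facing down
t=1 strafe(left, 2) ⇒ (4, 0) facing down
t=2 back(1) ⇒ (4, 1) facing down
uniquely the one of 169 2-step routes that fits.

strafe(left, 2), back(1)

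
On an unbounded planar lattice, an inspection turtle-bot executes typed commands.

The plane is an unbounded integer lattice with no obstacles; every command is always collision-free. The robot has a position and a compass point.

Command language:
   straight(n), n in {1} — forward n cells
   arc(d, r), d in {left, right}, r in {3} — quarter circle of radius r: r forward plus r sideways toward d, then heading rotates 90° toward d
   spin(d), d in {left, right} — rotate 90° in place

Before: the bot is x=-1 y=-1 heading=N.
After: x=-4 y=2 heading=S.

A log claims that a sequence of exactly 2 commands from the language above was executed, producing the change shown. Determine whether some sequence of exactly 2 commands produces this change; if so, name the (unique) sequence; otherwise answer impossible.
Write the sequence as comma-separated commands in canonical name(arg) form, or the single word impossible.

arc(left, 3), spin(left)

key: running spin(left) before arc(left, 3) would end elsewhere — order is forced
begin: x=-1 y=-1 heading=N
t=1 arc(left, 3) ⇒ x=-4 y=2 heading=W
t=2 spin(left) ⇒ x=-4 y=2 heading=S
uniquely the one of 25 2-step routes that fits.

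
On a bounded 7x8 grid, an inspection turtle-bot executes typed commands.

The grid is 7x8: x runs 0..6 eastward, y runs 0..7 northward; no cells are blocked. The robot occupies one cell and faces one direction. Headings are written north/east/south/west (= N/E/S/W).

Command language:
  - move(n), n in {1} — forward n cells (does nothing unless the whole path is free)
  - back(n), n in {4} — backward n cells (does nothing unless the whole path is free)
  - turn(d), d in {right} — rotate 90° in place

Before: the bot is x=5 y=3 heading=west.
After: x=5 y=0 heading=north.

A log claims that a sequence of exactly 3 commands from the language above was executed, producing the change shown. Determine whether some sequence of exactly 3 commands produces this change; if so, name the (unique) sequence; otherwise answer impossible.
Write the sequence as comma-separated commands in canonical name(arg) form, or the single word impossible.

turn(right), move(1), back(4)

key: running back(4) before turn(right) would end elsewhere — order is forced
t0: x=5 y=3 heading=west
[1] after turn(right): x=5 y=3 heading=north
[2] after move(1): x=5 y=4 heading=north
[3] after back(4): x=5 y=0 heading=north
all 27 alternatives checked — unique.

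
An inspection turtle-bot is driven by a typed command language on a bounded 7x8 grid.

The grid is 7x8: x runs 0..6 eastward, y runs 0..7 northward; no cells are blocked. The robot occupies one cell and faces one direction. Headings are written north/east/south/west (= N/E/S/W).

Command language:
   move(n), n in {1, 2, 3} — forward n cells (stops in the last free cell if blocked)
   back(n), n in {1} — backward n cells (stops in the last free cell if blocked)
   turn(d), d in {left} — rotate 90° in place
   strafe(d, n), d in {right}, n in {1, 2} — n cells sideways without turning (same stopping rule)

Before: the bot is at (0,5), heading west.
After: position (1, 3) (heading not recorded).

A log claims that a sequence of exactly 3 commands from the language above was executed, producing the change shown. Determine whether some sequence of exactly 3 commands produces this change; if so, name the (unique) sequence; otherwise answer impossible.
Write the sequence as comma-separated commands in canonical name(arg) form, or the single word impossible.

key: running move(2) before back(1) would end elsewhere — order is forced
start: at (0,5), heading west
t=1 back(1) ⇒ at (1,5), heading west
t=2 turn(left) ⇒ at (1,5), heading south
t=3 move(2) ⇒ at (1,3), heading south
all 343 alternatives checked — unique.

back(1), turn(left), move(2)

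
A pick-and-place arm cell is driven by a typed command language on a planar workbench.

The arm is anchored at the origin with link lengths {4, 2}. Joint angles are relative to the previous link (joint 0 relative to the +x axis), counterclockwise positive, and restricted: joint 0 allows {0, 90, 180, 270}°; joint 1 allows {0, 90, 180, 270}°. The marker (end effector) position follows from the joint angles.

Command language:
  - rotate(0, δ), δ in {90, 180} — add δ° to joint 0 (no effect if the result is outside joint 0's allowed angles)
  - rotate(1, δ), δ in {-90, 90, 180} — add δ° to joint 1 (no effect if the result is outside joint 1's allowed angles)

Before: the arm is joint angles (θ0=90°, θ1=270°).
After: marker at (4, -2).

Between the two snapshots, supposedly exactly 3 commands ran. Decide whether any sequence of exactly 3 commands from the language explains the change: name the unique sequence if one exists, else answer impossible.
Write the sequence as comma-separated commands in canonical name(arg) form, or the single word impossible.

rotate(0, 90), rotate(0, 90), rotate(0, 90)

t0: joint angles (θ0=90°, θ1=270°)
[1] after rotate(0, 90): joint angles (θ0=180°, θ1=270°)
[2] after rotate(0, 90): joint angles (θ0=270°, θ1=270°)
[3] after rotate(0, 90): joint angles (θ0=0°, θ1=270°)
no other 3-command option fits: unique.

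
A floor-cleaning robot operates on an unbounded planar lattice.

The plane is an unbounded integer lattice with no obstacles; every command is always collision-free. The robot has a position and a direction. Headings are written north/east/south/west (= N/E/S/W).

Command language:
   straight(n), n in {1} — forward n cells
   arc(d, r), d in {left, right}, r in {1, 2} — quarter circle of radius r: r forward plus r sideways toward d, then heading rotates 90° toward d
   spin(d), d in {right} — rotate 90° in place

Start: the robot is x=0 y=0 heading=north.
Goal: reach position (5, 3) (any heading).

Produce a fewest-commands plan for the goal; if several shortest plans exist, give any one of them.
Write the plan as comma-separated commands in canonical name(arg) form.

arc(right, 1), arc(left, 1), arc(right, 2), arc(right, 1)

t0: x=0 y=0 heading=north
[1] after arc(right, 1): x=1 y=1 heading=east
[2] after arc(left, 1): x=2 y=2 heading=north
[3] after arc(right, 2): x=4 y=4 heading=east
[4] after arc(right, 1): x=5 y=3 heading=south
nothing shorter than 4 reaches the goal.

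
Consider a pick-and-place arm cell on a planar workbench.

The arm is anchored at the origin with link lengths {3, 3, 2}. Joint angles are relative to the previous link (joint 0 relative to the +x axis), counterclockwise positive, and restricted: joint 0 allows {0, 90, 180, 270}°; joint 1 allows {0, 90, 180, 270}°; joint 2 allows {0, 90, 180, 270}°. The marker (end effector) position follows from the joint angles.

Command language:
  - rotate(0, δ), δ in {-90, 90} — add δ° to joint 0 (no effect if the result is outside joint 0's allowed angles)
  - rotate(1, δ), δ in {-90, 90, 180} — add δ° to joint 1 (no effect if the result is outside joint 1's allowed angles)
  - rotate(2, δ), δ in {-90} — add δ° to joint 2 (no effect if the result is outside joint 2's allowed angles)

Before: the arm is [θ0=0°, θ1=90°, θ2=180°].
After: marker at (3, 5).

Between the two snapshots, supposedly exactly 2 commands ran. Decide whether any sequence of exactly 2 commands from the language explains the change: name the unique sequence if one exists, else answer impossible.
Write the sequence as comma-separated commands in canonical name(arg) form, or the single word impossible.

begin: [θ0=0°, θ1=90°, θ2=180°]
1. rotate(2, -90) → [θ0=0°, θ1=90°, θ2=90°]
2. rotate(2, -90) → [θ0=0°, θ1=90°, θ2=0°]
no other 2-command option fits: unique.

rotate(2, -90), rotate(2, -90)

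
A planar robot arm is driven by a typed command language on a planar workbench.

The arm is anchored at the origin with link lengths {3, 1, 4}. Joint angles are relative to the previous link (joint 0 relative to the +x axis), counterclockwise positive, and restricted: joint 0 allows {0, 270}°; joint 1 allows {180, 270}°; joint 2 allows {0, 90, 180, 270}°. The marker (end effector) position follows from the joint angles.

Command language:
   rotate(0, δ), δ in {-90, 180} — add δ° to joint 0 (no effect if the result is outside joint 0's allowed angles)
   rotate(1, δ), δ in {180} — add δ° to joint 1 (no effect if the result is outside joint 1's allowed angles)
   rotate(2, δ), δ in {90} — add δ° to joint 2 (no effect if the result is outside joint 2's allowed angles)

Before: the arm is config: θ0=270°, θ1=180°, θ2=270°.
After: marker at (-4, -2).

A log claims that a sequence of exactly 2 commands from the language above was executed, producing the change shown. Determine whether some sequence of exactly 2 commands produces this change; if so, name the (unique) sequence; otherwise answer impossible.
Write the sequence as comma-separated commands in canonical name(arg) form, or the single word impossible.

t0: config: θ0=270°, θ1=180°, θ2=270°
[1] after rotate(2, 90): config: θ0=270°, θ1=180°, θ2=0°
[2] after rotate(2, 90): config: θ0=270°, θ1=180°, θ2=90°
all 16 alternatives checked — unique.

rotate(2, 90), rotate(2, 90)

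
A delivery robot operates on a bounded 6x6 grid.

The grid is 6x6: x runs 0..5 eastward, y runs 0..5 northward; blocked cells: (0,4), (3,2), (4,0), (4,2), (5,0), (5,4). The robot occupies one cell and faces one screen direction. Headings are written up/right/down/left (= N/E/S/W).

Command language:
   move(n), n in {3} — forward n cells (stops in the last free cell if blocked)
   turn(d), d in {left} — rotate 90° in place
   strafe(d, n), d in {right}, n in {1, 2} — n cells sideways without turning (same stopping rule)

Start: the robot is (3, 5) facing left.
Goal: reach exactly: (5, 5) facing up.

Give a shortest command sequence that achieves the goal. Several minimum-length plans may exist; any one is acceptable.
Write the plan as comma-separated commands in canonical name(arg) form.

t0: (3, 5) facing left
[1] after turn(left): (3, 5) facing down
[2] after turn(left): (3, 5) facing right
[3] after move(3): (5, 5) facing right
[4] after turn(left): (5, 5) facing up
minimal: 4 command(s), checked below 4.

turn(left), turn(left), move(3), turn(left)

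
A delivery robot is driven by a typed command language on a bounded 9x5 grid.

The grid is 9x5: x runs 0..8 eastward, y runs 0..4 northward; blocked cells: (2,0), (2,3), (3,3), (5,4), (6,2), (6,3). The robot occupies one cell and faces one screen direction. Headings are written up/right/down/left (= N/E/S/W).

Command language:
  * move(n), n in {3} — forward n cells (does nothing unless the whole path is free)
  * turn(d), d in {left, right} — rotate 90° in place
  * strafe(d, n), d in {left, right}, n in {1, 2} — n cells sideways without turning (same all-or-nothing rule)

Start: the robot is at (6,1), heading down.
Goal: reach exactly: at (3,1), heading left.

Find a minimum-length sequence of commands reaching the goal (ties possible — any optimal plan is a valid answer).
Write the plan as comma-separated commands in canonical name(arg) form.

begin: at (6,1), heading down
step 1 (turn(right)): at (6,1), heading left
step 2 (move(3)): at (3,1), heading left
minimal: 2 command(s), checked below 2.

turn(right), move(3)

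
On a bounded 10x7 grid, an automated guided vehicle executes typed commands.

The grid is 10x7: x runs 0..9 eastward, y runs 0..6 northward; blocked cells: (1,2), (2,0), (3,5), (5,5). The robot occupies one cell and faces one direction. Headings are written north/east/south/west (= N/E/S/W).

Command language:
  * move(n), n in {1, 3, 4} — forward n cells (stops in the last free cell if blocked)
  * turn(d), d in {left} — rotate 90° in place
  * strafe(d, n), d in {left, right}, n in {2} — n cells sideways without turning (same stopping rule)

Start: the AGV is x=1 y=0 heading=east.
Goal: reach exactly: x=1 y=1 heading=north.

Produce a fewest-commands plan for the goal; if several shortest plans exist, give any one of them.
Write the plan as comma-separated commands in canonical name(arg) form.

from: x=1 y=0 heading=east
1. strafe(left, 2) → x=1 y=1 heading=east
2. turn(left) → x=1 y=1 heading=north
nothing shorter than 2 reaches the goal.

strafe(left, 2), turn(left)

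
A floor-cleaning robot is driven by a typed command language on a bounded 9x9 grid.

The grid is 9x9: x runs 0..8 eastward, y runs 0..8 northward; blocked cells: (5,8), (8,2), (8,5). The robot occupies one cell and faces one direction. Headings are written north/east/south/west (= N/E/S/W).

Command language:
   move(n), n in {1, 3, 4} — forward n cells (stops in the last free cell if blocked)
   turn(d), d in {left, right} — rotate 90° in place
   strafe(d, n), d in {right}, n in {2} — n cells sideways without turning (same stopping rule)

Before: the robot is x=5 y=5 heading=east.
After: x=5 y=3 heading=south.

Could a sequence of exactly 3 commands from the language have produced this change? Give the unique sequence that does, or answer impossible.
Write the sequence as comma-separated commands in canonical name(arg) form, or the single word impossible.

turn(right), move(1), move(1)

key: cell and facing (now S) both changed — the 3 commands mix motion and turning
t0: x=5 y=5 heading=east
step 1 (turn(right)): x=5 y=5 heading=south
step 2 (move(1)): x=5 y=4 heading=south
step 3 (move(1)): x=5 y=3 heading=south
uniquely the one of 216 3-step routes that fits.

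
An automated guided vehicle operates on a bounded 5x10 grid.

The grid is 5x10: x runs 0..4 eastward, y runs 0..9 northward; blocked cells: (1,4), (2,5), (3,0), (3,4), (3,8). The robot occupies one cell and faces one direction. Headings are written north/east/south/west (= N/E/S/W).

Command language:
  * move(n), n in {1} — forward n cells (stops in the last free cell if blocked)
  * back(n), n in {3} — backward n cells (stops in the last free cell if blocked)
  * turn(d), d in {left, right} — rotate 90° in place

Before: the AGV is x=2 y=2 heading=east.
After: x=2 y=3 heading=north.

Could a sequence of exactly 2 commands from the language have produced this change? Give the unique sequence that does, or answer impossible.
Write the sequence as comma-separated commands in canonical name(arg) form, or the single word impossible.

key: running move(1) before turn(left) would end elsewhere — order is forced
initial: x=2 y=2 heading=east
step 1 (turn(left)): x=2 y=2 heading=north
step 2 (move(1)): x=2 y=3 heading=north
no other 2-command option fits: unique.

turn(left), move(1)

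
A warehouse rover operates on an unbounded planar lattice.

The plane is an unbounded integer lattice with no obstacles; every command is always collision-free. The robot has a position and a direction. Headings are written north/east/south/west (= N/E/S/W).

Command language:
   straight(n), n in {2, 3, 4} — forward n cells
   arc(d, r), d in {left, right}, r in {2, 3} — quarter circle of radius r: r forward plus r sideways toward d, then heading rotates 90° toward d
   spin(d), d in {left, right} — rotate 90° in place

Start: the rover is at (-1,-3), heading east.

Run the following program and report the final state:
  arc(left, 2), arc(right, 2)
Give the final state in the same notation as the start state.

at (3,1), heading east

t0: at (-1,-3), heading east
1. arc(left, 2) → at (1,-1), heading north
2. arc(right, 2) → at (3,1), heading east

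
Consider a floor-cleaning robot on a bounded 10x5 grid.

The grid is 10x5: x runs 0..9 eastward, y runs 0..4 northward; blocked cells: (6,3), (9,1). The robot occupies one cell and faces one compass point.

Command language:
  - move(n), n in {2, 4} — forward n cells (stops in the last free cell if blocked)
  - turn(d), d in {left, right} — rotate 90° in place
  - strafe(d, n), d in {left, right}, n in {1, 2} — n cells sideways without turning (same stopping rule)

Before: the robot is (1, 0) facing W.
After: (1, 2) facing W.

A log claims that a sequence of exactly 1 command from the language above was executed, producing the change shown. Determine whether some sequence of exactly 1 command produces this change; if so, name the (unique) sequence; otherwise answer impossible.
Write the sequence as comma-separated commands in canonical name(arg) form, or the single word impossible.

strafe(right, 2)

key: still facing W — the one step turns nothing
from: (1, 0) facing W
1. strafe(right, 2) → (1, 2) facing W
no other 1-command option fits: unique.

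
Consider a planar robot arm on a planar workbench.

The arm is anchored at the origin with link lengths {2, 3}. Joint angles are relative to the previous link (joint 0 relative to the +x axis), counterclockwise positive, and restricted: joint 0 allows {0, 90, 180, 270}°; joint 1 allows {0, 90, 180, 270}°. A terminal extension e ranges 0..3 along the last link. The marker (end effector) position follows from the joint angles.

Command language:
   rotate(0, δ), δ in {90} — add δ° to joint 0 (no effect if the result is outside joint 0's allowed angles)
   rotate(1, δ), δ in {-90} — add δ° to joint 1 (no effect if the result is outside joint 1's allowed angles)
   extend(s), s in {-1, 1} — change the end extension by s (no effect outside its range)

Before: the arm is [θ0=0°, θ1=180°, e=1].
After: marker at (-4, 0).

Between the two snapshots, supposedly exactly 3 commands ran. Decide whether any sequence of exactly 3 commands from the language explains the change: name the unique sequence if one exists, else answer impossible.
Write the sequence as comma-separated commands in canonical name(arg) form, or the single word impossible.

extend(1), extend(1), extend(1)

initial: [θ0=0°, θ1=180°, e=1]
step 1 (extend(1)): [θ0=0°, θ1=180°, e=2]
step 2 (extend(1)): [θ0=0°, θ1=180°, e=3]
step 3 (extend(1)): [θ0=0°, θ1=180°, e=3]
uniquely the one of 64 3-step routes that fits.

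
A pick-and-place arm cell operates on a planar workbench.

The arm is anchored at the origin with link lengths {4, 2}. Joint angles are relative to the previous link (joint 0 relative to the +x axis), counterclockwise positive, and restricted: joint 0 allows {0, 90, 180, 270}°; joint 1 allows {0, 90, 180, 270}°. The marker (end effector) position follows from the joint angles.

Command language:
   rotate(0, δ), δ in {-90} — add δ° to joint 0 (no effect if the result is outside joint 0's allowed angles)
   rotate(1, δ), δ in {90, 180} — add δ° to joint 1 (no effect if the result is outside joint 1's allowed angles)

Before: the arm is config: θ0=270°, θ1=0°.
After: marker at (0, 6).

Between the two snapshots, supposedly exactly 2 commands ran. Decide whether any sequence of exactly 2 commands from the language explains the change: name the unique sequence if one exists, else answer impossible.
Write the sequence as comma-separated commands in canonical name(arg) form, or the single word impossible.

rotate(0, -90), rotate(0, -90)

start: config: θ0=270°, θ1=0°
[1] after rotate(0, -90): config: θ0=180°, θ1=0°
[2] after rotate(0, -90): config: θ0=90°, θ1=0°
no rival 2-sequence matches.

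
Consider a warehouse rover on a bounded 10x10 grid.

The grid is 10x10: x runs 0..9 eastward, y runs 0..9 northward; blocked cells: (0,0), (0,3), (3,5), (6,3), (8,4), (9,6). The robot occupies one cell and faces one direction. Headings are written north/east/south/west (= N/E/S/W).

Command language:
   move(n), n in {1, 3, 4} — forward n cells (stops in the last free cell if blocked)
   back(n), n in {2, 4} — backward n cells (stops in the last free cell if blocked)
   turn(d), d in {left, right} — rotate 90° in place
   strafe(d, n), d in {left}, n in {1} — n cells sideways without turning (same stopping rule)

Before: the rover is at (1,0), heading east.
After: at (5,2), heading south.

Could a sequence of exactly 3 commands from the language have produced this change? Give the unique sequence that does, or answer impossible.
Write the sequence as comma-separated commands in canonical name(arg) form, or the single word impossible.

move(4), turn(right), back(2)

key: position moved to (5,2) AND the heading swung to S — translation plus rotation needed
t0: at (1,0), heading east
[1] after move(4): at (5,0), heading east
[2] after turn(right): at (5,0), heading south
[3] after back(2): at (5,2), heading south
uniquely the one of 512 3-step routes that fits.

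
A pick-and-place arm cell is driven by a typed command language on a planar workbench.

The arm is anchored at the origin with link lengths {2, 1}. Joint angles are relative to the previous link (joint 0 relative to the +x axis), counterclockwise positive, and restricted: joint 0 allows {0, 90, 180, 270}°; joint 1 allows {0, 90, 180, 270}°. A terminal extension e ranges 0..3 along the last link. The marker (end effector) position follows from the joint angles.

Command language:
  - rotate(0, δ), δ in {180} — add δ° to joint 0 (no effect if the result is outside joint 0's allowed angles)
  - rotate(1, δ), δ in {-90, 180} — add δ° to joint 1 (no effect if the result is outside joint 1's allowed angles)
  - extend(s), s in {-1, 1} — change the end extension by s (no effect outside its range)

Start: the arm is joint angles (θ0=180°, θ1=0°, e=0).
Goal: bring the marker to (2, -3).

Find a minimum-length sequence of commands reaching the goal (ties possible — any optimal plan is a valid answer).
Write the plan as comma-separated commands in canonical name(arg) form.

rotate(0, 180), rotate(1, -90), extend(1), extend(1)

from: joint angles (θ0=180°, θ1=0°, e=0)
step 1 (rotate(0, 180)): joint angles (θ0=0°, θ1=0°, e=0)
step 2 (rotate(1, -90)): joint angles (θ0=0°, θ1=270°, e=0)
step 3 (extend(1)): joint angles (θ0=0°, θ1=270°, e=1)
step 4 (extend(1)): joint angles (θ0=0°, θ1=270°, e=2)
no 3-step plan works, so 4 is optimal.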